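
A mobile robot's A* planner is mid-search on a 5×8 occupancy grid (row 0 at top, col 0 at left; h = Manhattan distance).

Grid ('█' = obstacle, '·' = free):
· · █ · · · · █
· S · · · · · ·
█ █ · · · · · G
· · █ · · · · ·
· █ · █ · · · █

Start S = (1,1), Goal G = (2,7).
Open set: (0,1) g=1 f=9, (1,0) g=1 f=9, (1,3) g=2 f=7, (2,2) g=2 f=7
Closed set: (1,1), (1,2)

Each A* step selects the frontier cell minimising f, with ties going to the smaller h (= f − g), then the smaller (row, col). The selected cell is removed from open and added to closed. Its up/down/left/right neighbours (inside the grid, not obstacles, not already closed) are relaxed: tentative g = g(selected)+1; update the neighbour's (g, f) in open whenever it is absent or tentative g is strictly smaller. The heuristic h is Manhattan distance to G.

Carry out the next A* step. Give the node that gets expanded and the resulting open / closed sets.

expanded=(1,3); open=[(0,1) g=1 f=9, (0,3) g=3 f=9, (1,0) g=1 f=9, (1,4) g=3 f=7, (2,2) g=2 f=7, (2,3) g=3 f=7]; closed=[(1,1), (1,2), (1,3)]

step 1: expand (1,3) (f=7, h=5) → closed; open now [(0,1) g=1 f=9, (0,3) g=3 f=9, (1,0) g=1 f=9, (1,4) g=3 f=7, (2,2) g=2 f=7, (2,3) g=3 f=7]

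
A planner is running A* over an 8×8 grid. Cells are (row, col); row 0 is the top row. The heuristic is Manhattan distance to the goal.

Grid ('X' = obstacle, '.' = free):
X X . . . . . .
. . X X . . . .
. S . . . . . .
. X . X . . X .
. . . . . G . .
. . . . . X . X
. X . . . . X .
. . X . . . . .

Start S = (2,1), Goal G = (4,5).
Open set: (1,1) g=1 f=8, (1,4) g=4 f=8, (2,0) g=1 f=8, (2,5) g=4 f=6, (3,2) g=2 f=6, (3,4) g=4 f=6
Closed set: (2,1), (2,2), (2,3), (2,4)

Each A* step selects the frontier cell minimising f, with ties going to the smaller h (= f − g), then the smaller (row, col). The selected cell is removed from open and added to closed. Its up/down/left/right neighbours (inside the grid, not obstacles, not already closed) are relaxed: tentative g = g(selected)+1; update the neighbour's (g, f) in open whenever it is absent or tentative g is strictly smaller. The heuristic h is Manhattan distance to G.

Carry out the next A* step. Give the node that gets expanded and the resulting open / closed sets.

expanded=(2,5); open=[(1,1) g=1 f=8, (1,4) g=4 f=8, (1,5) g=5 f=8, (2,0) g=1 f=8, (2,6) g=5 f=8, (3,2) g=2 f=6, (3,4) g=4 f=6, (3,5) g=5 f=6]; closed=[(2,1), (2,2), (2,3), (2,4), (2,5)]

step 1: expand (2,5) (f=6, h=2) → closed; open now [(1,1) g=1 f=8, (1,4) g=4 f=8, (1,5) g=5 f=8, (2,0) g=1 f=8, (2,6) g=5 f=8, (3,2) g=2 f=6, (3,4) g=4 f=6, (3,5) g=5 f=6]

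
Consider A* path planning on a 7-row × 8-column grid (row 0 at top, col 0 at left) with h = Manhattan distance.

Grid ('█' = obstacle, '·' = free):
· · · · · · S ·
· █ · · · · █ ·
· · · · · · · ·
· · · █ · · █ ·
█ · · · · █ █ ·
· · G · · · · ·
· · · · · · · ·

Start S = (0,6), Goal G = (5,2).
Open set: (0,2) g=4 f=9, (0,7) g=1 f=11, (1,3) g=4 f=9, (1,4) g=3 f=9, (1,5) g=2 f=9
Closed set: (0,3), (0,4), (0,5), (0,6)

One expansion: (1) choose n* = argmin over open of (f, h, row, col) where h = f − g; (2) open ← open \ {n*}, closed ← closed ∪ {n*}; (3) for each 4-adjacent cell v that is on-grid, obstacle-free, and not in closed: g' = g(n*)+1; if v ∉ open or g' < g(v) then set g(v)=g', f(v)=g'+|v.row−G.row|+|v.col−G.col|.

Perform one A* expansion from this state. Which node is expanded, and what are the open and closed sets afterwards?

expanded=(0,2); open=[(0,1) g=5 f=11, (0,7) g=1 f=11, (1,2) g=5 f=9, (1,3) g=4 f=9, (1,4) g=3 f=9, (1,5) g=2 f=9]; closed=[(0,2), (0,3), (0,4), (0,5), (0,6)]

step 1: expand (0,2) (f=9, h=5) → closed; open now [(0,1) g=5 f=11, (0,7) g=1 f=11, (1,2) g=5 f=9, (1,3) g=4 f=9, (1,4) g=3 f=9, (1,5) g=2 f=9]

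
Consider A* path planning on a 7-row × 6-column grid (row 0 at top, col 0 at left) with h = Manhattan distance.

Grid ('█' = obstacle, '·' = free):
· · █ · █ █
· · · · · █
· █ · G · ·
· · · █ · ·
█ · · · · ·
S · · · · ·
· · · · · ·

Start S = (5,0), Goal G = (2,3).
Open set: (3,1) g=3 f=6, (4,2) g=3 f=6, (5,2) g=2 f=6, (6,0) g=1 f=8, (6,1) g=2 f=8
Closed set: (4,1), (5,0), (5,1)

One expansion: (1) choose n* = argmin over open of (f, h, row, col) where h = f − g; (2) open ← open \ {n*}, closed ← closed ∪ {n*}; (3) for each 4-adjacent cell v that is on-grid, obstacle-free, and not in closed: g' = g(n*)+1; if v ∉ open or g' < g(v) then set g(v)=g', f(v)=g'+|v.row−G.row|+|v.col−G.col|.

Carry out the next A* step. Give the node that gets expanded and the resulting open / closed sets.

expanded=(3,1); open=[(3,0) g=4 f=8, (3,2) g=4 f=6, (4,2) g=3 f=6, (5,2) g=2 f=6, (6,0) g=1 f=8, (6,1) g=2 f=8]; closed=[(3,1), (4,1), (5,0), (5,1)]

step 1: expand (3,1) (f=6, h=3) → closed; open now [(3,0) g=4 f=8, (3,2) g=4 f=6, (4,2) g=3 f=6, (5,2) g=2 f=6, (6,0) g=1 f=8, (6,1) g=2 f=8]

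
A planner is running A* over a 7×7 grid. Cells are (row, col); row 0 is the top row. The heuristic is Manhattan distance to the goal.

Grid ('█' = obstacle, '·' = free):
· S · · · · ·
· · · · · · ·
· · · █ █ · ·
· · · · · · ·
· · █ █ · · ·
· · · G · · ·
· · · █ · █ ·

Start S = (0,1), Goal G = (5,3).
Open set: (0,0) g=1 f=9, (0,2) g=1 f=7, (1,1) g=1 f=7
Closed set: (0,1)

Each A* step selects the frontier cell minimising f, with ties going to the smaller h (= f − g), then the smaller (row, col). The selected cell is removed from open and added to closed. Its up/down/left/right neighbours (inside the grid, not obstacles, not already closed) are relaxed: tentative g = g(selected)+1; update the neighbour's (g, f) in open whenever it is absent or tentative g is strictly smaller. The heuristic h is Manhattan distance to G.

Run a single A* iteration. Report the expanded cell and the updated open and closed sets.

step 1: expand (0,2) (f=7, h=6) → closed; open now [(0,0) g=1 f=9, (0,3) g=2 f=7, (1,1) g=1 f=7, (1,2) g=2 f=7]

expanded=(0,2); open=[(0,0) g=1 f=9, (0,3) g=2 f=7, (1,1) g=1 f=7, (1,2) g=2 f=7]; closed=[(0,1), (0,2)]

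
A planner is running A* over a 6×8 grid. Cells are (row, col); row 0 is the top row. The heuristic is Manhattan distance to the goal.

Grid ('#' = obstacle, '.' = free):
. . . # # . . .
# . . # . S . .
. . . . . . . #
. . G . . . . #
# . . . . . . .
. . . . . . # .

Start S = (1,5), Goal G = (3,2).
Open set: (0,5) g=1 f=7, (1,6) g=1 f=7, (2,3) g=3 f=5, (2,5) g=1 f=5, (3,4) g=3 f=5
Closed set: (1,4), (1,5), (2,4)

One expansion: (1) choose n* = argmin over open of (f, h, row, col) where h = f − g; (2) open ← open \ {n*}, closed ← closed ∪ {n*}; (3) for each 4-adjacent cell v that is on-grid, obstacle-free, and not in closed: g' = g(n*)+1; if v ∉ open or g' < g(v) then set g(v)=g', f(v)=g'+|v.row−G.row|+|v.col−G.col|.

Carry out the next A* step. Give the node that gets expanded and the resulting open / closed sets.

expanded=(2,3); open=[(0,5) g=1 f=7, (1,6) g=1 f=7, (2,2) g=4 f=5, (2,5) g=1 f=5, (3,3) g=4 f=5, (3,4) g=3 f=5]; closed=[(1,4), (1,5), (2,3), (2,4)]

step 1: expand (2,3) (f=5, h=2) → closed; open now [(0,5) g=1 f=7, (1,6) g=1 f=7, (2,2) g=4 f=5, (2,5) g=1 f=5, (3,3) g=4 f=5, (3,4) g=3 f=5]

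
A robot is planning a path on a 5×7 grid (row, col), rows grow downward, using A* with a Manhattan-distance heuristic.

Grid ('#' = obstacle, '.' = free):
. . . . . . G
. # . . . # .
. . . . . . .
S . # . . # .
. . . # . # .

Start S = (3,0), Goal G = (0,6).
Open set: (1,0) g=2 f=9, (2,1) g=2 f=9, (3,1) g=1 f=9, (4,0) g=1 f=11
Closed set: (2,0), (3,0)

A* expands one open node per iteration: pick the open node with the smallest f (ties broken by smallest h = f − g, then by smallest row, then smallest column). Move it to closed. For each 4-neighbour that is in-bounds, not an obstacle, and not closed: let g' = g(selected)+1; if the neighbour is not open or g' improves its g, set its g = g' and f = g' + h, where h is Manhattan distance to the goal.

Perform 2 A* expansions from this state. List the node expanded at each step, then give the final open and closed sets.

order=[(1,0) → (0,0)]; open=[(0,1) g=4 f=9, (2,1) g=2 f=9, (3,1) g=1 f=9, (4,0) g=1 f=11]; closed=[(0,0), (1,0), (2,0), (3,0)]

step 1: expand (1,0) (f=9, h=7) → closed; open now [(0,0) g=3 f=9, (2,1) g=2 f=9, (3,1) g=1 f=9, (4,0) g=1 f=11]
step 2: expand (0,0) (f=9, h=6) → closed; open now [(0,1) g=4 f=9, (2,1) g=2 f=9, (3,1) g=1 f=9, (4,0) g=1 f=11]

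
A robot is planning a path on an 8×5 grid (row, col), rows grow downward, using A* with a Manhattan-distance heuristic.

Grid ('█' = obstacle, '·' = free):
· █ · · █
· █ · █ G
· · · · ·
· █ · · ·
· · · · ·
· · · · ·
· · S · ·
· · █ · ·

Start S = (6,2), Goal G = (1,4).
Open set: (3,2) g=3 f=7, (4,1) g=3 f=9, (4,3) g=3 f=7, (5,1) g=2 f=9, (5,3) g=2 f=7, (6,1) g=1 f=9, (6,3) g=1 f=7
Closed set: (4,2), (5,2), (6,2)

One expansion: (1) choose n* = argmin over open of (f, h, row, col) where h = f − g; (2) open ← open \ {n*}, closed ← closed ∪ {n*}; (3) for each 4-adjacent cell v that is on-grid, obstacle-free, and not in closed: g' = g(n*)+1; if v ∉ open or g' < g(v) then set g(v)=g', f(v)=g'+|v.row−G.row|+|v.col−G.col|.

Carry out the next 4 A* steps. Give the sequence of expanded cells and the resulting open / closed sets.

step 1: expand (3,2) (f=7, h=4) → closed; open now [(2,2) g=4 f=7, (3,3) g=4 f=7, (4,1) g=3 f=9, (4,3) g=3 f=7, (5,1) g=2 f=9, (5,3) g=2 f=7, (6,1) g=1 f=9, (6,3) g=1 f=7]
step 2: expand (2,2) (f=7, h=3) → closed; open now [(1,2) g=5 f=7, (2,1) g=5 f=9, (2,3) g=5 f=7, (3,3) g=4 f=7, (4,1) g=3 f=9, (4,3) g=3 f=7, (5,1) g=2 f=9, (5,3) g=2 f=7, (6,1) g=1 f=9, (6,3) g=1 f=7]
step 3: expand (1,2) (f=7, h=2) → closed; open now [(0,2) g=6 f=9, (2,1) g=5 f=9, (2,3) g=5 f=7, (3,3) g=4 f=7, (4,1) g=3 f=9, (4,3) g=3 f=7, (5,1) g=2 f=9, (5,3) g=2 f=7, (6,1) g=1 f=9, (6,3) g=1 f=7]
step 4: expand (2,3) (f=7, h=2) → closed; open now [(0,2) g=6 f=9, (2,1) g=5 f=9, (2,4) g=6 f=7, (3,3) g=4 f=7, (4,1) g=3 f=9, (4,3) g=3 f=7, (5,1) g=2 f=9, (5,3) g=2 f=7, (6,1) g=1 f=9, (6,3) g=1 f=7]

order=[(3,2) → (2,2) → (1,2) → (2,3)]; open=[(0,2) g=6 f=9, (2,1) g=5 f=9, (2,4) g=6 f=7, (3,3) g=4 f=7, (4,1) g=3 f=9, (4,3) g=3 f=7, (5,1) g=2 f=9, (5,3) g=2 f=7, (6,1) g=1 f=9, (6,3) g=1 f=7]; closed=[(1,2), (2,2), (2,3), (3,2), (4,2), (5,2), (6,2)]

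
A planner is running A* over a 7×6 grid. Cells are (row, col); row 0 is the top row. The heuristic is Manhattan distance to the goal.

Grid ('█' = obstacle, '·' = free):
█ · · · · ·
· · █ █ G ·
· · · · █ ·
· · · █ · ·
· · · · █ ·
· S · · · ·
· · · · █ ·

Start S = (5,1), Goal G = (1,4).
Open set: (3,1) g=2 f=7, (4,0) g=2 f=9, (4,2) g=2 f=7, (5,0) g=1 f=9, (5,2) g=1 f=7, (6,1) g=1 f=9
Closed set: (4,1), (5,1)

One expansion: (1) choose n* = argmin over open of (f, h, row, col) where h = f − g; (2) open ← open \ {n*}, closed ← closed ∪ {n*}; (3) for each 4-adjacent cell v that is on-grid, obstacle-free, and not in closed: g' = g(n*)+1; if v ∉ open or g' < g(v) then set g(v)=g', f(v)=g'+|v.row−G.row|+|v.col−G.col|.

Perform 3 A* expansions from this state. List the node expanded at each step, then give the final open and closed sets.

order=[(3,1) → (2,1) → (1,1)]; open=[(0,1) g=5 f=9, (1,0) g=5 f=9, (2,0) g=4 f=9, (2,2) g=4 f=7, (3,0) g=3 f=9, (3,2) g=3 f=7, (4,0) g=2 f=9, (4,2) g=2 f=7, (5,0) g=1 f=9, (5,2) g=1 f=7, (6,1) g=1 f=9]; closed=[(1,1), (2,1), (3,1), (4,1), (5,1)]

step 1: expand (3,1) (f=7, h=5) → closed; open now [(2,1) g=3 f=7, (3,0) g=3 f=9, (3,2) g=3 f=7, (4,0) g=2 f=9, (4,2) g=2 f=7, (5,0) g=1 f=9, (5,2) g=1 f=7, (6,1) g=1 f=9]
step 2: expand (2,1) (f=7, h=4) → closed; open now [(1,1) g=4 f=7, (2,0) g=4 f=9, (2,2) g=4 f=7, (3,0) g=3 f=9, (3,2) g=3 f=7, (4,0) g=2 f=9, (4,2) g=2 f=7, (5,0) g=1 f=9, (5,2) g=1 f=7, (6,1) g=1 f=9]
step 3: expand (1,1) (f=7, h=3) → closed; open now [(0,1) g=5 f=9, (1,0) g=5 f=9, (2,0) g=4 f=9, (2,2) g=4 f=7, (3,0) g=3 f=9, (3,2) g=3 f=7, (4,0) g=2 f=9, (4,2) g=2 f=7, (5,0) g=1 f=9, (5,2) g=1 f=7, (6,1) g=1 f=9]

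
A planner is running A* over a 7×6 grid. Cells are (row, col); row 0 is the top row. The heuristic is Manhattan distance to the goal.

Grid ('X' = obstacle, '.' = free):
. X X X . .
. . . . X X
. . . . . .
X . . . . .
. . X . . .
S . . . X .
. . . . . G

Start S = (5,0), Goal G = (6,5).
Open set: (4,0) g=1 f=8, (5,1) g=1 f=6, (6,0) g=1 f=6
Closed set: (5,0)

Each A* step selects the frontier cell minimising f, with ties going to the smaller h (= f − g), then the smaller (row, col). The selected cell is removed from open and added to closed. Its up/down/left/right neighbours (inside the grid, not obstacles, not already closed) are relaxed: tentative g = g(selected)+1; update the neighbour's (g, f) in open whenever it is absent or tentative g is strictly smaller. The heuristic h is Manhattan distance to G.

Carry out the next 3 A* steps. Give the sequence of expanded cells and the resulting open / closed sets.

order=[(5,1) → (5,2) → (5,3)]; open=[(4,0) g=1 f=8, (4,1) g=2 f=8, (4,3) g=4 f=8, (6,0) g=1 f=6, (6,1) g=2 f=6, (6,2) g=3 f=6, (6,3) g=4 f=6]; closed=[(5,0), (5,1), (5,2), (5,3)]

step 1: expand (5,1) (f=6, h=5) → closed; open now [(4,0) g=1 f=8, (4,1) g=2 f=8, (5,2) g=2 f=6, (6,0) g=1 f=6, (6,1) g=2 f=6]
step 2: expand (5,2) (f=6, h=4) → closed; open now [(4,0) g=1 f=8, (4,1) g=2 f=8, (5,3) g=3 f=6, (6,0) g=1 f=6, (6,1) g=2 f=6, (6,2) g=3 f=6]
step 3: expand (5,3) (f=6, h=3) → closed; open now [(4,0) g=1 f=8, (4,1) g=2 f=8, (4,3) g=4 f=8, (6,0) g=1 f=6, (6,1) g=2 f=6, (6,2) g=3 f=6, (6,3) g=4 f=6]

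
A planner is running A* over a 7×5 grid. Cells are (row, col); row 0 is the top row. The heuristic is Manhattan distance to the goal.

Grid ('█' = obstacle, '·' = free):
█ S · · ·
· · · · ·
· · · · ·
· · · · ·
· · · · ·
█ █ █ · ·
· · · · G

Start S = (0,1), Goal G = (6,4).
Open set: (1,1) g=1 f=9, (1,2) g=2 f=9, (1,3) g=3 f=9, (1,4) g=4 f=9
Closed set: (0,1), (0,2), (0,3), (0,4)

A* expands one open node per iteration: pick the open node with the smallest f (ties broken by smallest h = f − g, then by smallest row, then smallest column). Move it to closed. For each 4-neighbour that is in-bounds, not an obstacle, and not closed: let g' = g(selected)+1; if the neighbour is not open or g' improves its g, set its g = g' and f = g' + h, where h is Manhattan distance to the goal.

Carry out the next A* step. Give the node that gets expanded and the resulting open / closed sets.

expanded=(1,4); open=[(1,1) g=1 f=9, (1,2) g=2 f=9, (1,3) g=3 f=9, (2,4) g=5 f=9]; closed=[(0,1), (0,2), (0,3), (0,4), (1,4)]

step 1: expand (1,4) (f=9, h=5) → closed; open now [(1,1) g=1 f=9, (1,2) g=2 f=9, (1,3) g=3 f=9, (2,4) g=5 f=9]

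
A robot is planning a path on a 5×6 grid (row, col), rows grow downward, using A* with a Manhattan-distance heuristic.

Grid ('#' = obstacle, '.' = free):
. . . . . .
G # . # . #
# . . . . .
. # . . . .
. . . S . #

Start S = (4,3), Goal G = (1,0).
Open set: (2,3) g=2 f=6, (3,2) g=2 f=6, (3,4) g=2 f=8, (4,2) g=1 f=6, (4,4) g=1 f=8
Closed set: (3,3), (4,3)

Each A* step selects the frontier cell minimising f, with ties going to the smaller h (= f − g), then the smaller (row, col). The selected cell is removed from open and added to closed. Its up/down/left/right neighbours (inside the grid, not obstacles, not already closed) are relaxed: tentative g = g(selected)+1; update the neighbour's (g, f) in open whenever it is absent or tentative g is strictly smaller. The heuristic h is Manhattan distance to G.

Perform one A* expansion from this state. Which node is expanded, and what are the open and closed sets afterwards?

expanded=(2,3); open=[(2,2) g=3 f=6, (2,4) g=3 f=8, (3,2) g=2 f=6, (3,4) g=2 f=8, (4,2) g=1 f=6, (4,4) g=1 f=8]; closed=[(2,3), (3,3), (4,3)]

step 1: expand (2,3) (f=6, h=4) → closed; open now [(2,2) g=3 f=6, (2,4) g=3 f=8, (3,2) g=2 f=6, (3,4) g=2 f=8, (4,2) g=1 f=6, (4,4) g=1 f=8]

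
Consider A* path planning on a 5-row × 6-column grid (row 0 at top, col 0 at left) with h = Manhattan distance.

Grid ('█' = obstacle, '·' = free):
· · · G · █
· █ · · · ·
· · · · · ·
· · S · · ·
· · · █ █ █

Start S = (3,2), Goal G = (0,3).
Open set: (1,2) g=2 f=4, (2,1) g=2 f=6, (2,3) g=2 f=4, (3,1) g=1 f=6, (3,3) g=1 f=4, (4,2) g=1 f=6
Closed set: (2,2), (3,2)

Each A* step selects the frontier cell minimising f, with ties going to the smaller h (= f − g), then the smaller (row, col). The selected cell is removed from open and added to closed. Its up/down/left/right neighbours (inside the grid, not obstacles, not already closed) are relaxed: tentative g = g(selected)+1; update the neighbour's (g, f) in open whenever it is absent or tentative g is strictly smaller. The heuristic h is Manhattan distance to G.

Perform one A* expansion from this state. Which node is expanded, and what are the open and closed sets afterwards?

step 1: expand (1,2) (f=4, h=2) → closed; open now [(0,2) g=3 f=4, (1,3) g=3 f=4, (2,1) g=2 f=6, (2,3) g=2 f=4, (3,1) g=1 f=6, (3,3) g=1 f=4, (4,2) g=1 f=6]

expanded=(1,2); open=[(0,2) g=3 f=4, (1,3) g=3 f=4, (2,1) g=2 f=6, (2,3) g=2 f=4, (3,1) g=1 f=6, (3,3) g=1 f=4, (4,2) g=1 f=6]; closed=[(1,2), (2,2), (3,2)]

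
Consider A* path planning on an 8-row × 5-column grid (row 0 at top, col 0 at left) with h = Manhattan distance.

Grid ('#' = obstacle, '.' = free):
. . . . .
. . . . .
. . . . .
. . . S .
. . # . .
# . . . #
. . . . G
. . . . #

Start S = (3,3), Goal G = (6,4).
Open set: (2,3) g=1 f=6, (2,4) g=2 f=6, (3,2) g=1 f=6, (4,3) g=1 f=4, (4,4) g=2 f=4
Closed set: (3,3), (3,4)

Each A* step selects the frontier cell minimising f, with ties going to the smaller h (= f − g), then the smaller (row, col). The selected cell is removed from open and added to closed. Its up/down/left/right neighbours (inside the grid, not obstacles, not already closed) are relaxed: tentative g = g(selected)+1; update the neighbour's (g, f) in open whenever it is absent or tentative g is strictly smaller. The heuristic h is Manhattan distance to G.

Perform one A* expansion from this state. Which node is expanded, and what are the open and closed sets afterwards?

step 1: expand (4,4) (f=4, h=2) → closed; open now [(2,3) g=1 f=6, (2,4) g=2 f=6, (3,2) g=1 f=6, (4,3) g=1 f=4]

expanded=(4,4); open=[(2,3) g=1 f=6, (2,4) g=2 f=6, (3,2) g=1 f=6, (4,3) g=1 f=4]; closed=[(3,3), (3,4), (4,4)]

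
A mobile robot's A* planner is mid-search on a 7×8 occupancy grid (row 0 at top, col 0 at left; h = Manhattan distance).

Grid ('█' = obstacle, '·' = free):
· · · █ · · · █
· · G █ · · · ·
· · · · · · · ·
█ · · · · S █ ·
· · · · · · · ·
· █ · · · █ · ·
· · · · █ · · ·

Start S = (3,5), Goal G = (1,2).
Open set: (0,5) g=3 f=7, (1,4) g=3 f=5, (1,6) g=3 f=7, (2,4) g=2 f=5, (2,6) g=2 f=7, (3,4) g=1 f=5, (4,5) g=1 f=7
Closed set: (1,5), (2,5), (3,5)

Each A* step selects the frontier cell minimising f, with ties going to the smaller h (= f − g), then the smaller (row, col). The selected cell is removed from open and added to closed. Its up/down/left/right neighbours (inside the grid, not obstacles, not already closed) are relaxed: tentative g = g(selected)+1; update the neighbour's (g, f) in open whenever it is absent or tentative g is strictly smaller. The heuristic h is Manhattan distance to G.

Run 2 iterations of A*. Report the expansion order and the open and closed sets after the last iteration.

order=[(1,4) → (2,4)]; open=[(0,4) g=4 f=7, (0,5) g=3 f=7, (1,6) g=3 f=7, (2,3) g=3 f=5, (2,6) g=2 f=7, (3,4) g=1 f=5, (4,5) g=1 f=7]; closed=[(1,4), (1,5), (2,4), (2,5), (3,5)]

step 1: expand (1,4) (f=5, h=2) → closed; open now [(0,4) g=4 f=7, (0,5) g=3 f=7, (1,6) g=3 f=7, (2,4) g=2 f=5, (2,6) g=2 f=7, (3,4) g=1 f=5, (4,5) g=1 f=7]
step 2: expand (2,4) (f=5, h=3) → closed; open now [(0,4) g=4 f=7, (0,5) g=3 f=7, (1,6) g=3 f=7, (2,3) g=3 f=5, (2,6) g=2 f=7, (3,4) g=1 f=5, (4,5) g=1 f=7]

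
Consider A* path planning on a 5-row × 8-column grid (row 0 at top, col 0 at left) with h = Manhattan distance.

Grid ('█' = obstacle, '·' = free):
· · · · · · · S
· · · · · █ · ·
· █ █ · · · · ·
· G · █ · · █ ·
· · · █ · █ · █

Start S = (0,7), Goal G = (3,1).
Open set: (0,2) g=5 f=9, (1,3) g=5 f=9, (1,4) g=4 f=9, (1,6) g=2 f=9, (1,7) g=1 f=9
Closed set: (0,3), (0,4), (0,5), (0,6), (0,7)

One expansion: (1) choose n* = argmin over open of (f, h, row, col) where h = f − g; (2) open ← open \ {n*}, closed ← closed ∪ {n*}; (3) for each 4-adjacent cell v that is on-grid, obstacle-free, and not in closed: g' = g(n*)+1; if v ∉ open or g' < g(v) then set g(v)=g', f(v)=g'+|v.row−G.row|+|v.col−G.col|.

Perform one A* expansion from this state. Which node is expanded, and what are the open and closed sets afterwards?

step 1: expand (0,2) (f=9, h=4) → closed; open now [(0,1) g=6 f=9, (1,2) g=6 f=9, (1,3) g=5 f=9, (1,4) g=4 f=9, (1,6) g=2 f=9, (1,7) g=1 f=9]

expanded=(0,2); open=[(0,1) g=6 f=9, (1,2) g=6 f=9, (1,3) g=5 f=9, (1,4) g=4 f=9, (1,6) g=2 f=9, (1,7) g=1 f=9]; closed=[(0,2), (0,3), (0,4), (0,5), (0,6), (0,7)]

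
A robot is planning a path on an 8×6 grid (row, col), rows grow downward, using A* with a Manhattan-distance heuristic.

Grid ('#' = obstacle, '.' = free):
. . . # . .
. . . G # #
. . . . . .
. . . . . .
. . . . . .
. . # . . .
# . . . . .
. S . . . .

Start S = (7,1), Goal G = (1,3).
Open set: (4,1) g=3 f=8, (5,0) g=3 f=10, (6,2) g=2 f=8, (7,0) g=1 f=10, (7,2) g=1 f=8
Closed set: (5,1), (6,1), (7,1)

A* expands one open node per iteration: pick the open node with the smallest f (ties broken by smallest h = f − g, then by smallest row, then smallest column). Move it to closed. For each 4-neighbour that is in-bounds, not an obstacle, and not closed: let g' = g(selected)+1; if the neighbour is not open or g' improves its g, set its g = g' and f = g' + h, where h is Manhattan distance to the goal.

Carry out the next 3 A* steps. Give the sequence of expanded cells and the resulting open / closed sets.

step 1: expand (4,1) (f=8, h=5) → closed; open now [(3,1) g=4 f=8, (4,0) g=4 f=10, (4,2) g=4 f=8, (5,0) g=3 f=10, (6,2) g=2 f=8, (7,0) g=1 f=10, (7,2) g=1 f=8]
step 2: expand (3,1) (f=8, h=4) → closed; open now [(2,1) g=5 f=8, (3,0) g=5 f=10, (3,2) g=5 f=8, (4,0) g=4 f=10, (4,2) g=4 f=8, (5,0) g=3 f=10, (6,2) g=2 f=8, (7,0) g=1 f=10, (7,2) g=1 f=8]
step 3: expand (2,1) (f=8, h=3) → closed; open now [(1,1) g=6 f=8, (2,0) g=6 f=10, (2,2) g=6 f=8, (3,0) g=5 f=10, (3,2) g=5 f=8, (4,0) g=4 f=10, (4,2) g=4 f=8, (5,0) g=3 f=10, (6,2) g=2 f=8, (7,0) g=1 f=10, (7,2) g=1 f=8]

order=[(4,1) → (3,1) → (2,1)]; open=[(1,1) g=6 f=8, (2,0) g=6 f=10, (2,2) g=6 f=8, (3,0) g=5 f=10, (3,2) g=5 f=8, (4,0) g=4 f=10, (4,2) g=4 f=8, (5,0) g=3 f=10, (6,2) g=2 f=8, (7,0) g=1 f=10, (7,2) g=1 f=8]; closed=[(2,1), (3,1), (4,1), (5,1), (6,1), (7,1)]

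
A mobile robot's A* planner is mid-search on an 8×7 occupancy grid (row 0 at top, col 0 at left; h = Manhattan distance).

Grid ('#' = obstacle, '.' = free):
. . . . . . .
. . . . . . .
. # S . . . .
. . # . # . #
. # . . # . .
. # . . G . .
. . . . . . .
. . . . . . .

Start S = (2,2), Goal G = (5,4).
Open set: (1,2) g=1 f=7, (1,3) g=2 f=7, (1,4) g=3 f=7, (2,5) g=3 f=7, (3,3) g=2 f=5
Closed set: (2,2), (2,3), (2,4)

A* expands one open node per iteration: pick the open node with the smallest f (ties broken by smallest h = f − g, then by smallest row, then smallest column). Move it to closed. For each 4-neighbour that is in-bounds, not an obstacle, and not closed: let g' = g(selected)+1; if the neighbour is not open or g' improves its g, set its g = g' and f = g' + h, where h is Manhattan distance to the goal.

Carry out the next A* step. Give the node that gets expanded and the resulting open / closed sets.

step 1: expand (3,3) (f=5, h=3) → closed; open now [(1,2) g=1 f=7, (1,3) g=2 f=7, (1,4) g=3 f=7, (2,5) g=3 f=7, (4,3) g=3 f=5]

expanded=(3,3); open=[(1,2) g=1 f=7, (1,3) g=2 f=7, (1,4) g=3 f=7, (2,5) g=3 f=7, (4,3) g=3 f=5]; closed=[(2,2), (2,3), (2,4), (3,3)]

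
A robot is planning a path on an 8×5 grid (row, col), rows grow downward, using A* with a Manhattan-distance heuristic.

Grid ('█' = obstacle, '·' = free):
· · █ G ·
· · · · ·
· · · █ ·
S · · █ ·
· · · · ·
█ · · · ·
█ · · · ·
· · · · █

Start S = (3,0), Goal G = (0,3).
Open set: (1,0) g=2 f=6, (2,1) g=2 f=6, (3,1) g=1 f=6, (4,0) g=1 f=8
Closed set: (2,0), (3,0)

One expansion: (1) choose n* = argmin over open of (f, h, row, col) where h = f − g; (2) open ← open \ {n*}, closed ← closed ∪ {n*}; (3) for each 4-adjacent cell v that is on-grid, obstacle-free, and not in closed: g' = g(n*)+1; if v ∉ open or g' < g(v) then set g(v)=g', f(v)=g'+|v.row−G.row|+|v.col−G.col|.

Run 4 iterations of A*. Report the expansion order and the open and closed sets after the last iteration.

order=[(1,0) → (0,0) → (0,1) → (1,1)]; open=[(1,2) g=4 f=6, (2,1) g=2 f=6, (3,1) g=1 f=6, (4,0) g=1 f=8]; closed=[(0,0), (0,1), (1,0), (1,1), (2,0), (3,0)]

step 1: expand (1,0) (f=6, h=4) → closed; open now [(0,0) g=3 f=6, (1,1) g=3 f=6, (2,1) g=2 f=6, (3,1) g=1 f=6, (4,0) g=1 f=8]
step 2: expand (0,0) (f=6, h=3) → closed; open now [(0,1) g=4 f=6, (1,1) g=3 f=6, (2,1) g=2 f=6, (3,1) g=1 f=6, (4,0) g=1 f=8]
step 3: expand (0,1) (f=6, h=2) → closed; open now [(1,1) g=3 f=6, (2,1) g=2 f=6, (3,1) g=1 f=6, (4,0) g=1 f=8]
step 4: expand (1,1) (f=6, h=3) → closed; open now [(1,2) g=4 f=6, (2,1) g=2 f=6, (3,1) g=1 f=6, (4,0) g=1 f=8]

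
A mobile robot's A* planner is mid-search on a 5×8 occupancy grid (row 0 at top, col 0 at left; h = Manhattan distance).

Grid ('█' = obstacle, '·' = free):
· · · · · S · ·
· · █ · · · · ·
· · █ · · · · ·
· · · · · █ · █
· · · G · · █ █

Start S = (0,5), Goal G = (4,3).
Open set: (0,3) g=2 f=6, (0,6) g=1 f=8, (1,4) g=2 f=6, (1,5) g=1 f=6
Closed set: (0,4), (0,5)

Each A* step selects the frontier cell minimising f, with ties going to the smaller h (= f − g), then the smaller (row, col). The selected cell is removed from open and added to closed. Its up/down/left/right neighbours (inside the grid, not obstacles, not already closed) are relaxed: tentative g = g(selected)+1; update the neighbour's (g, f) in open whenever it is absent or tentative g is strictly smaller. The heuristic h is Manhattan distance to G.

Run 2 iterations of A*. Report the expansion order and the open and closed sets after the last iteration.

step 1: expand (0,3) (f=6, h=4) → closed; open now [(0,2) g=3 f=8, (0,6) g=1 f=8, (1,3) g=3 f=6, (1,4) g=2 f=6, (1,5) g=1 f=6]
step 2: expand (1,3) (f=6, h=3) → closed; open now [(0,2) g=3 f=8, (0,6) g=1 f=8, (1,4) g=2 f=6, (1,5) g=1 f=6, (2,3) g=4 f=6]

order=[(0,3) → (1,3)]; open=[(0,2) g=3 f=8, (0,6) g=1 f=8, (1,4) g=2 f=6, (1,5) g=1 f=6, (2,3) g=4 f=6]; closed=[(0,3), (0,4), (0,5), (1,3)]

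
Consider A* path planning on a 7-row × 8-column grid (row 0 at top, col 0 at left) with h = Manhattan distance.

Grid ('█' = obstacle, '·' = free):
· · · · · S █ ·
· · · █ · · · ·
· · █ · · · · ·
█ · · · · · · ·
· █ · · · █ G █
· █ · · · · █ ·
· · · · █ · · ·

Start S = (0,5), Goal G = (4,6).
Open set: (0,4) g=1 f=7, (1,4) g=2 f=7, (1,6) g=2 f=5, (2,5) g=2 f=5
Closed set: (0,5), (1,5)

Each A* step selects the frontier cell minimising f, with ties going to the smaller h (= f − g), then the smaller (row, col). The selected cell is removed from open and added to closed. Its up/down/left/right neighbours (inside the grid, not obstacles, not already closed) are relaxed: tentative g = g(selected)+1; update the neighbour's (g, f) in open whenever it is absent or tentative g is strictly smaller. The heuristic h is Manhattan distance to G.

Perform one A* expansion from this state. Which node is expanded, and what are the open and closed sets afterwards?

expanded=(1,6); open=[(0,4) g=1 f=7, (1,4) g=2 f=7, (1,7) g=3 f=7, (2,5) g=2 f=5, (2,6) g=3 f=5]; closed=[(0,5), (1,5), (1,6)]

step 1: expand (1,6) (f=5, h=3) → closed; open now [(0,4) g=1 f=7, (1,4) g=2 f=7, (1,7) g=3 f=7, (2,5) g=2 f=5, (2,6) g=3 f=5]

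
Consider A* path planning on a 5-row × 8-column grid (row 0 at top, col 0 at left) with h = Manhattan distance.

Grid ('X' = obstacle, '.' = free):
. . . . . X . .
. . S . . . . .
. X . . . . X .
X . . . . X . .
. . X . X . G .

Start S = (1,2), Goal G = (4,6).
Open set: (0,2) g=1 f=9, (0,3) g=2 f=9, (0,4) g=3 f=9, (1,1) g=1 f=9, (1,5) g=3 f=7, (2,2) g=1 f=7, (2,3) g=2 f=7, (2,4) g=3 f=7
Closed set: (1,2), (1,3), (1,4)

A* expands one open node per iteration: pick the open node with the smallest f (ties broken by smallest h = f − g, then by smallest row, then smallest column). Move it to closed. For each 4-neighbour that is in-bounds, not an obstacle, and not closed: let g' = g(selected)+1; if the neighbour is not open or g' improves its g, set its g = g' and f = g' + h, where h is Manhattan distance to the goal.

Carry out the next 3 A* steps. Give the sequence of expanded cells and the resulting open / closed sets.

order=[(1,5) → (1,6) → (2,5)]; open=[(0,2) g=1 f=9, (0,3) g=2 f=9, (0,4) g=3 f=9, (0,6) g=5 f=9, (1,1) g=1 f=9, (1,7) g=5 f=9, (2,2) g=1 f=7, (2,3) g=2 f=7, (2,4) g=3 f=7]; closed=[(1,2), (1,3), (1,4), (1,5), (1,6), (2,5)]

step 1: expand (1,5) (f=7, h=4) → closed; open now [(0,2) g=1 f=9, (0,3) g=2 f=9, (0,4) g=3 f=9, (1,1) g=1 f=9, (1,6) g=4 f=7, (2,2) g=1 f=7, (2,3) g=2 f=7, (2,4) g=3 f=7, (2,5) g=4 f=7]
step 2: expand (1,6) (f=7, h=3) → closed; open now [(0,2) g=1 f=9, (0,3) g=2 f=9, (0,4) g=3 f=9, (0,6) g=5 f=9, (1,1) g=1 f=9, (1,7) g=5 f=9, (2,2) g=1 f=7, (2,3) g=2 f=7, (2,4) g=3 f=7, (2,5) g=4 f=7]
step 3: expand (2,5) (f=7, h=3) → closed; open now [(0,2) g=1 f=9, (0,3) g=2 f=9, (0,4) g=3 f=9, (0,6) g=5 f=9, (1,1) g=1 f=9, (1,7) g=5 f=9, (2,2) g=1 f=7, (2,3) g=2 f=7, (2,4) g=3 f=7]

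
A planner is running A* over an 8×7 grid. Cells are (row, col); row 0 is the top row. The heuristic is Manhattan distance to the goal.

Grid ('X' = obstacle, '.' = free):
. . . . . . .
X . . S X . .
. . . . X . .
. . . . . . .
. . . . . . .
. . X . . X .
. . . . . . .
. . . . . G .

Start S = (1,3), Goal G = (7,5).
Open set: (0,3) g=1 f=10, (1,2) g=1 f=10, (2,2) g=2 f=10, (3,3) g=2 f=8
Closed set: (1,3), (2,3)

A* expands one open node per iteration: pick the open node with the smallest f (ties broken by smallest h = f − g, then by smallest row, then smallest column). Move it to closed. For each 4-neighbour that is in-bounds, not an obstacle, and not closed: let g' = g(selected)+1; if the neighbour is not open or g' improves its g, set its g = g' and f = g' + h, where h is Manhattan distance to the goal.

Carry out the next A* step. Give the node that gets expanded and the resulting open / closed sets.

expanded=(3,3); open=[(0,3) g=1 f=10, (1,2) g=1 f=10, (2,2) g=2 f=10, (3,2) g=3 f=10, (3,4) g=3 f=8, (4,3) g=3 f=8]; closed=[(1,3), (2,3), (3,3)]

step 1: expand (3,3) (f=8, h=6) → closed; open now [(0,3) g=1 f=10, (1,2) g=1 f=10, (2,2) g=2 f=10, (3,2) g=3 f=10, (3,4) g=3 f=8, (4,3) g=3 f=8]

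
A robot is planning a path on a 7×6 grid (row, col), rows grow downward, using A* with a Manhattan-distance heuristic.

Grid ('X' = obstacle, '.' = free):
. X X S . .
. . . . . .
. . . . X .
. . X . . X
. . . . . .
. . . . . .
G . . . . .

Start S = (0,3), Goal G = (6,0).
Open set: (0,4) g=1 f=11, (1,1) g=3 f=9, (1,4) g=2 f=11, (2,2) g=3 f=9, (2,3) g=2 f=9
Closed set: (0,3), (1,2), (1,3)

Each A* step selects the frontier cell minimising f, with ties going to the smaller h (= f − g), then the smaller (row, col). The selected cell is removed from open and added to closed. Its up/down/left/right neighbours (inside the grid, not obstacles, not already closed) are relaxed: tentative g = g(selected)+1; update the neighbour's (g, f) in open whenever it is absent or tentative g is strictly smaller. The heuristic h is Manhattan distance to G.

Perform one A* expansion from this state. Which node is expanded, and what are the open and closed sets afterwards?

expanded=(1,1); open=[(0,4) g=1 f=11, (1,0) g=4 f=9, (1,4) g=2 f=11, (2,1) g=4 f=9, (2,2) g=3 f=9, (2,3) g=2 f=9]; closed=[(0,3), (1,1), (1,2), (1,3)]

step 1: expand (1,1) (f=9, h=6) → closed; open now [(0,4) g=1 f=11, (1,0) g=4 f=9, (1,4) g=2 f=11, (2,1) g=4 f=9, (2,2) g=3 f=9, (2,3) g=2 f=9]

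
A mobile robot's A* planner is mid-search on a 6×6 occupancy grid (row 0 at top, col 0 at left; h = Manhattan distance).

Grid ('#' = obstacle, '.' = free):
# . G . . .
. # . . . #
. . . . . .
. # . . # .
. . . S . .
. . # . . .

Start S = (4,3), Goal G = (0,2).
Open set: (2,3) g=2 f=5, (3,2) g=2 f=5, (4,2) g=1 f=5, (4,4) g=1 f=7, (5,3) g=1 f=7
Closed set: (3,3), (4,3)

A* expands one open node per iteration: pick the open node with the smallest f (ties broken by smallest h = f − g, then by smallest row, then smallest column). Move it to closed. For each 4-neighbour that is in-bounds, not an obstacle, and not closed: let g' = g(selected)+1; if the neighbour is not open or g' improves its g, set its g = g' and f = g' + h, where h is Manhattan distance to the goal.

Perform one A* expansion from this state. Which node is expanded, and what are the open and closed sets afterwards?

step 1: expand (2,3) (f=5, h=3) → closed; open now [(1,3) g=3 f=5, (2,2) g=3 f=5, (2,4) g=3 f=7, (3,2) g=2 f=5, (4,2) g=1 f=5, (4,4) g=1 f=7, (5,3) g=1 f=7]

expanded=(2,3); open=[(1,3) g=3 f=5, (2,2) g=3 f=5, (2,4) g=3 f=7, (3,2) g=2 f=5, (4,2) g=1 f=5, (4,4) g=1 f=7, (5,3) g=1 f=7]; closed=[(2,3), (3,3), (4,3)]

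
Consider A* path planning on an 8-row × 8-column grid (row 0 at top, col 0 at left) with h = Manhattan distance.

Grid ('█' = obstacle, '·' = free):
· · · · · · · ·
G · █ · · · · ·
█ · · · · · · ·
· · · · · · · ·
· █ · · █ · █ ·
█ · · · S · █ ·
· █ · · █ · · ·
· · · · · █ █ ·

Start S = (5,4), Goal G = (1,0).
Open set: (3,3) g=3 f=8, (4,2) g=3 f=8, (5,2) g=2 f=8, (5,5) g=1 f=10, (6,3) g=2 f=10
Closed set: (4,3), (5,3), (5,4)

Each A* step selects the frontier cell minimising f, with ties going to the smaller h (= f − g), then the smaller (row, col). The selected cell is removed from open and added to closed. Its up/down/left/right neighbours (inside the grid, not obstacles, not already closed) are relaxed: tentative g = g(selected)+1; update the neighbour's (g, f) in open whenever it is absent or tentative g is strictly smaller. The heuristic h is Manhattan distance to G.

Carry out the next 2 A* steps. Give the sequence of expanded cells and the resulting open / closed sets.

order=[(3,3) → (2,3)]; open=[(1,3) g=5 f=8, (2,2) g=5 f=8, (2,4) g=5 f=10, (3,2) g=4 f=8, (3,4) g=4 f=10, (4,2) g=3 f=8, (5,2) g=2 f=8, (5,5) g=1 f=10, (6,3) g=2 f=10]; closed=[(2,3), (3,3), (4,3), (5,3), (5,4)]

step 1: expand (3,3) (f=8, h=5) → closed; open now [(2,3) g=4 f=8, (3,2) g=4 f=8, (3,4) g=4 f=10, (4,2) g=3 f=8, (5,2) g=2 f=8, (5,5) g=1 f=10, (6,3) g=2 f=10]
step 2: expand (2,3) (f=8, h=4) → closed; open now [(1,3) g=5 f=8, (2,2) g=5 f=8, (2,4) g=5 f=10, (3,2) g=4 f=8, (3,4) g=4 f=10, (4,2) g=3 f=8, (5,2) g=2 f=8, (5,5) g=1 f=10, (6,3) g=2 f=10]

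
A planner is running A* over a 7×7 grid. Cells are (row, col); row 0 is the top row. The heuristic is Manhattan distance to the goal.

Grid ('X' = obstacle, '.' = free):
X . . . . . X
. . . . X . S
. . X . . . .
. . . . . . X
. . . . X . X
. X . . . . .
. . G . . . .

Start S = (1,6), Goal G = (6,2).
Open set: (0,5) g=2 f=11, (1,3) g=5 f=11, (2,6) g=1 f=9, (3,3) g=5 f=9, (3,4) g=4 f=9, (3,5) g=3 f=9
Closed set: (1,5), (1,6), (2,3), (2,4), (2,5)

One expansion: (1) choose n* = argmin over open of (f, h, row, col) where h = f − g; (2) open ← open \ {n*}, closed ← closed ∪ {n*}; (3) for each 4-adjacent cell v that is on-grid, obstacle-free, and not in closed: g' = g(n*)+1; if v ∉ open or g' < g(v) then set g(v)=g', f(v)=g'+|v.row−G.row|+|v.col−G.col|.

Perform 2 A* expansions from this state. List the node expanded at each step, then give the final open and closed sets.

order=[(3,3) → (3,2)]; open=[(0,5) g=2 f=11, (1,3) g=5 f=11, (2,6) g=1 f=9, (3,1) g=7 f=11, (3,4) g=4 f=9, (3,5) g=3 f=9, (4,2) g=7 f=9, (4,3) g=6 f=9]; closed=[(1,5), (1,6), (2,3), (2,4), (2,5), (3,2), (3,3)]

step 1: expand (3,3) (f=9, h=4) → closed; open now [(0,5) g=2 f=11, (1,3) g=5 f=11, (2,6) g=1 f=9, (3,2) g=6 f=9, (3,4) g=4 f=9, (3,5) g=3 f=9, (4,3) g=6 f=9]
step 2: expand (3,2) (f=9, h=3) → closed; open now [(0,5) g=2 f=11, (1,3) g=5 f=11, (2,6) g=1 f=9, (3,1) g=7 f=11, (3,4) g=4 f=9, (3,5) g=3 f=9, (4,2) g=7 f=9, (4,3) g=6 f=9]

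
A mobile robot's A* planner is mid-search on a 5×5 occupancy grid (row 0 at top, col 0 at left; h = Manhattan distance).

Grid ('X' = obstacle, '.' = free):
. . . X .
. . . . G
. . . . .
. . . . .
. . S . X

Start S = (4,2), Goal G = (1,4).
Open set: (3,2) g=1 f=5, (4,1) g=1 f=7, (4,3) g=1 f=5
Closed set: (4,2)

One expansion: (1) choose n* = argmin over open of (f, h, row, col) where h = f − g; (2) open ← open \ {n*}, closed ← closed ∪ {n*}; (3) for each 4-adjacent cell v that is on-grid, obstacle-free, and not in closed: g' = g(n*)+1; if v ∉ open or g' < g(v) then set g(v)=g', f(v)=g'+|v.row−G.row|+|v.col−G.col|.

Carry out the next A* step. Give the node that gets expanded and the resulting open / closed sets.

step 1: expand (3,2) (f=5, h=4) → closed; open now [(2,2) g=2 f=5, (3,1) g=2 f=7, (3,3) g=2 f=5, (4,1) g=1 f=7, (4,3) g=1 f=5]

expanded=(3,2); open=[(2,2) g=2 f=5, (3,1) g=2 f=7, (3,3) g=2 f=5, (4,1) g=1 f=7, (4,3) g=1 f=5]; closed=[(3,2), (4,2)]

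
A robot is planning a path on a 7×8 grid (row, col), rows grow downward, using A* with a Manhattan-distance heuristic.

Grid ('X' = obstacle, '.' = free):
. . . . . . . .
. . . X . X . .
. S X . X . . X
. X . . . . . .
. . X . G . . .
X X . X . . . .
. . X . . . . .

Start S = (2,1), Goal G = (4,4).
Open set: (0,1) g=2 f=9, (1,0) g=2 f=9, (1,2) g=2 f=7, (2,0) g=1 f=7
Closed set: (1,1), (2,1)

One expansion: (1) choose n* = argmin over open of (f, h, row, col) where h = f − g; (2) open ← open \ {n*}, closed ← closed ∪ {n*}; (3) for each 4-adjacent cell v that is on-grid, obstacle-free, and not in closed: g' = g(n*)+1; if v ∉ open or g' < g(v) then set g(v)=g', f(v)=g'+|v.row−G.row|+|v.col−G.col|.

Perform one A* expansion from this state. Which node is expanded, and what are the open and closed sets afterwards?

expanded=(1,2); open=[(0,1) g=2 f=9, (0,2) g=3 f=9, (1,0) g=2 f=9, (2,0) g=1 f=7]; closed=[(1,1), (1,2), (2,1)]

step 1: expand (1,2) (f=7, h=5) → closed; open now [(0,1) g=2 f=9, (0,2) g=3 f=9, (1,0) g=2 f=9, (2,0) g=1 f=7]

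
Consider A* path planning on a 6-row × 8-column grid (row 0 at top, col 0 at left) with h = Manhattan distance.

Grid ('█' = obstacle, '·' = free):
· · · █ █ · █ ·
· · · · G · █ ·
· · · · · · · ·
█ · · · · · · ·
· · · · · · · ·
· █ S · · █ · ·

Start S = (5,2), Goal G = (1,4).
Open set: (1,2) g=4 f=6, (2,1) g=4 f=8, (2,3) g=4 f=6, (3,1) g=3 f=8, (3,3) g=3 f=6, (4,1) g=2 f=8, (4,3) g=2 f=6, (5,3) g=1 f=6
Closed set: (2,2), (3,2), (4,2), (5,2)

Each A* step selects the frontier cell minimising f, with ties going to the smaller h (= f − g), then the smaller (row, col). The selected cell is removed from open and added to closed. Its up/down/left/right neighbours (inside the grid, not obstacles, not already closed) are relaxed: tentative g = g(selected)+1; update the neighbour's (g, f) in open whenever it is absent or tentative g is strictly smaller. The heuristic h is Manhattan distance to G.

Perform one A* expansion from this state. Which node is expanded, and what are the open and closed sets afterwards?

step 1: expand (1,2) (f=6, h=2) → closed; open now [(0,2) g=5 f=8, (1,1) g=5 f=8, (1,3) g=5 f=6, (2,1) g=4 f=8, (2,3) g=4 f=6, (3,1) g=3 f=8, (3,3) g=3 f=6, (4,1) g=2 f=8, (4,3) g=2 f=6, (5,3) g=1 f=6]

expanded=(1,2); open=[(0,2) g=5 f=8, (1,1) g=5 f=8, (1,3) g=5 f=6, (2,1) g=4 f=8, (2,3) g=4 f=6, (3,1) g=3 f=8, (3,3) g=3 f=6, (4,1) g=2 f=8, (4,3) g=2 f=6, (5,3) g=1 f=6]; closed=[(1,2), (2,2), (3,2), (4,2), (5,2)]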